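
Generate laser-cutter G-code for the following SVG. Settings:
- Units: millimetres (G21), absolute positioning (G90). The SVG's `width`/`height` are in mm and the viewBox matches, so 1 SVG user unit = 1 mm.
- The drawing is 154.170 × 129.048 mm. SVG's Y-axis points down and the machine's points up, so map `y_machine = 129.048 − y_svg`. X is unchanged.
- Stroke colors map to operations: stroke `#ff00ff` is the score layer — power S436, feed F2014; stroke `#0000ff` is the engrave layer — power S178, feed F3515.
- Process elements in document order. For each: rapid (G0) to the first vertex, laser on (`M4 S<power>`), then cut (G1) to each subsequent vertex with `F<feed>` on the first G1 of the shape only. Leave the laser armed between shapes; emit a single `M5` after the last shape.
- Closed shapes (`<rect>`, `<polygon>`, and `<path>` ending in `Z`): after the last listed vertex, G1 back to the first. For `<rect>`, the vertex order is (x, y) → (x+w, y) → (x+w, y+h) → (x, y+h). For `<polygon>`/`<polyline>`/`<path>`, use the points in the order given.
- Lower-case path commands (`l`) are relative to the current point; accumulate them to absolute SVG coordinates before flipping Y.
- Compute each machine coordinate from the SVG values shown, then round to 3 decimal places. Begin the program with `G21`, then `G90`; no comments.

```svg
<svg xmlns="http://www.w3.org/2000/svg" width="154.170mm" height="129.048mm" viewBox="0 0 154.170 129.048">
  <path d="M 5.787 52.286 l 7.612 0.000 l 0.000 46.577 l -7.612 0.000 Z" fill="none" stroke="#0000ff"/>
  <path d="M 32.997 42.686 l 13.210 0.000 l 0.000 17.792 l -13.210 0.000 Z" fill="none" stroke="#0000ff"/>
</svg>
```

1 u = 1 mm; y_m = 129.048 − y.

[1] `<path>` rectangle, #0000ff→engrave S178 F3515: (5.787,76.762) → (13.399,76.762) → (13.399,30.185) → (5.787,30.185) → (5.787,76.762) (closed)

[2] `<path>` rectangle, #0000ff→engrave S178 F3515: (32.997,86.362) → (46.207,86.362) → (46.207,68.570) → (32.997,68.570) → (32.997,86.362) (closed)

G21
G90
G0 X5.787 Y76.762
M4 S178
G1 X13.399 Y76.762 F3515
G1 X13.399 Y30.185
G1 X5.787 Y30.185
G1 X5.787 Y76.762
G0 X32.997 Y86.362
M4 S178
G1 X46.207 Y86.362 F3515
G1 X46.207 Y68.570
G1 X32.997 Y68.570
G1 X32.997 Y86.362
M5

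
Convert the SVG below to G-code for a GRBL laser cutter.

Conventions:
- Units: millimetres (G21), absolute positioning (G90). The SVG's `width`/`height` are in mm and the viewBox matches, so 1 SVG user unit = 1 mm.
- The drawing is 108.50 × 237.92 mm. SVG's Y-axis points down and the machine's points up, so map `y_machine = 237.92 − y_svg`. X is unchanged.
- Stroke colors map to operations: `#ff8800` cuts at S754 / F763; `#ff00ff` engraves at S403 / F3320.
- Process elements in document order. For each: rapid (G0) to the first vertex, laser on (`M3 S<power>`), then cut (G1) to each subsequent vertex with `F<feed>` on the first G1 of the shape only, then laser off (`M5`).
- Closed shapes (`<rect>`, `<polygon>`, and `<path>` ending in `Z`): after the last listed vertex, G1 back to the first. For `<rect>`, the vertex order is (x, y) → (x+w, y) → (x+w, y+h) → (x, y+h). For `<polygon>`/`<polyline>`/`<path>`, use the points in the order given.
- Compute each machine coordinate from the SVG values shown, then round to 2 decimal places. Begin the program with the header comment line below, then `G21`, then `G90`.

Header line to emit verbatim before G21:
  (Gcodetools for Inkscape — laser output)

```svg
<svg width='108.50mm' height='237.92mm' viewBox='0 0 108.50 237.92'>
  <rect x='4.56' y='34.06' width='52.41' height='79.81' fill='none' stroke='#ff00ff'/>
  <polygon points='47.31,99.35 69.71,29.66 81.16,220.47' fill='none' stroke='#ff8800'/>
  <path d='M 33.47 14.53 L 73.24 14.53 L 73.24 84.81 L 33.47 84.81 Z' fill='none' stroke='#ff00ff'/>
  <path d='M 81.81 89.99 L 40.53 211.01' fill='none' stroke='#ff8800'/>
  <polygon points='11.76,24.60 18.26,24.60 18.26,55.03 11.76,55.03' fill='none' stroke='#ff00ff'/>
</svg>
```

(Gcodetools for Inkscape — laser output)
G21
G90
G0 X4.56 Y203.86
M3 S403
G1 X56.97 Y203.86 F3320
G1 X56.97 Y124.05
G1 X4.56 Y124.05
G1 X4.56 Y203.86
M5
G0 X47.31 Y138.57
M3 S754
G1 X69.71 Y208.26 F763
G1 X81.16 Y17.45
G1 X47.31 Y138.57
M5
G0 X33.47 Y223.39
M3 S403
G1 X73.24 Y223.39 F3320
G1 X73.24 Y153.11
G1 X33.47 Y153.11
G1 X33.47 Y223.39
M5
G0 X81.81 Y147.93
M3 S754
G1 X40.53 Y26.91 F763
M5
G0 X11.76 Y213.32
M3 S403
G1 X18.26 Y213.32 F3320
G1 X18.26 Y182.89
G1 X11.76 Y182.89
G1 X11.76 Y213.32
M5

Since the viewBox matches the mm dimensions, user units are millimetres directly. The only transform is the Y-flip y_m = 237.92 − y_svg.

Shape 1 is a rectangle drawn with `<rect>`. Its stroke #ff00ff means engrave at S403, F3320. After flipping Y the toolpath is (4.56,203.86) → (56.97,203.86) → (56.97,124.05) → (4.56,124.05) → (4.56,203.86), returning to the start.

Shape 2 is a closed polygon drawn with `<polygon>`. Its stroke #ff8800 means cut at S754, F763. After flipping Y the toolpath is (47.31,138.57) → (69.71,208.26) → (81.16,17.45) → (47.31,138.57), returning to the start.

Shape 3 is a rectangle drawn with `<path>`. Its stroke #ff00ff means engrave at S403, F3320. After flipping Y the toolpath is (33.47,223.39) → (73.24,223.39) → (73.24,153.11) → (33.47,153.11) → (33.47,223.39), returning to the start.

Shape 4 is a line segment drawn with `<path>`. Its stroke #ff8800 means cut at S754, F763. After flipping Y the toolpath is (81.81,147.93) → (40.53,26.91).

Shape 5 is a rectangle drawn with `<polygon>`. Its stroke #ff00ff means engrave at S403, F3320. After flipping Y the toolpath is (11.76,213.32) → (18.26,213.32) → (18.26,182.89) → (11.76,182.89) → (11.76,213.32), returning to the start.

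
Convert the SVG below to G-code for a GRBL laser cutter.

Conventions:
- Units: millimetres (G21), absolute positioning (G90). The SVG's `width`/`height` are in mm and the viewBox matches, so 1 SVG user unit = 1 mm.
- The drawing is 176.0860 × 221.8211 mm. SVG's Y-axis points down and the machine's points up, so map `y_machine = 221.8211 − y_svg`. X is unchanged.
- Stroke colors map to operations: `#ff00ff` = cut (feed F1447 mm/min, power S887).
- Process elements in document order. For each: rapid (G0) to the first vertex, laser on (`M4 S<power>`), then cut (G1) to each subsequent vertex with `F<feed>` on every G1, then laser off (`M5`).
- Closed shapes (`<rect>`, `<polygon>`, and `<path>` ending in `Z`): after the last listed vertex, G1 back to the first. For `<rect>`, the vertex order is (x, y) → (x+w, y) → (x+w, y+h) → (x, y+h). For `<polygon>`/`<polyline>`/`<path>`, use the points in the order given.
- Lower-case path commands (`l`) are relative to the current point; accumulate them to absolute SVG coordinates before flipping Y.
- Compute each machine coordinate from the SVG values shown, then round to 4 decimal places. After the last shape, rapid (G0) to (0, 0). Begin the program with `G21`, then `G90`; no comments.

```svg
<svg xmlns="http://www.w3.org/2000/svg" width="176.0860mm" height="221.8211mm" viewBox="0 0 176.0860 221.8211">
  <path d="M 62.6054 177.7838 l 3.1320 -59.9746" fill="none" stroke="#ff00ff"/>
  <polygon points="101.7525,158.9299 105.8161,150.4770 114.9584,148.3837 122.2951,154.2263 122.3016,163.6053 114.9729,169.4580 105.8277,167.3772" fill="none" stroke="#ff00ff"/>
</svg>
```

G21
G90
G0 X62.6054 Y44.0373
M4 S887
G1 X65.7374 Y104.0119 F1447
M5
G0 X101.7525 Y62.8912
M4 S887
G1 X105.8161 Y71.3441 F1447
G1 X114.9584 Y73.4374 F1447
G1 X122.2951 Y67.5948 F1447
G1 X122.3016 Y58.2158 F1447
G1 X114.9729 Y52.3631 F1447
G1 X105.8277 Y54.4439 F1447
G1 X101.7525 Y62.8912 F1447
M5
G0 X0.0000 Y0.0000

1 u = 1 mm; y_m = 221.8211 − y.

[1] `<path>` line segment, #ff00ff→cut S887 F1447: (62.6054,44.0373) → (65.7374,104.0119)

[2] `<polygon>` regular polygon, #ff00ff→cut S887 F1447: (101.7525,62.8912) → (105.8161,71.3441) → (114.9584,73.4374) → (122.2951,67.5948) → (122.3016,58.2158) → (114.9729,52.3631) → (105.8277,54.4439) → (101.7525,62.8912) (closed)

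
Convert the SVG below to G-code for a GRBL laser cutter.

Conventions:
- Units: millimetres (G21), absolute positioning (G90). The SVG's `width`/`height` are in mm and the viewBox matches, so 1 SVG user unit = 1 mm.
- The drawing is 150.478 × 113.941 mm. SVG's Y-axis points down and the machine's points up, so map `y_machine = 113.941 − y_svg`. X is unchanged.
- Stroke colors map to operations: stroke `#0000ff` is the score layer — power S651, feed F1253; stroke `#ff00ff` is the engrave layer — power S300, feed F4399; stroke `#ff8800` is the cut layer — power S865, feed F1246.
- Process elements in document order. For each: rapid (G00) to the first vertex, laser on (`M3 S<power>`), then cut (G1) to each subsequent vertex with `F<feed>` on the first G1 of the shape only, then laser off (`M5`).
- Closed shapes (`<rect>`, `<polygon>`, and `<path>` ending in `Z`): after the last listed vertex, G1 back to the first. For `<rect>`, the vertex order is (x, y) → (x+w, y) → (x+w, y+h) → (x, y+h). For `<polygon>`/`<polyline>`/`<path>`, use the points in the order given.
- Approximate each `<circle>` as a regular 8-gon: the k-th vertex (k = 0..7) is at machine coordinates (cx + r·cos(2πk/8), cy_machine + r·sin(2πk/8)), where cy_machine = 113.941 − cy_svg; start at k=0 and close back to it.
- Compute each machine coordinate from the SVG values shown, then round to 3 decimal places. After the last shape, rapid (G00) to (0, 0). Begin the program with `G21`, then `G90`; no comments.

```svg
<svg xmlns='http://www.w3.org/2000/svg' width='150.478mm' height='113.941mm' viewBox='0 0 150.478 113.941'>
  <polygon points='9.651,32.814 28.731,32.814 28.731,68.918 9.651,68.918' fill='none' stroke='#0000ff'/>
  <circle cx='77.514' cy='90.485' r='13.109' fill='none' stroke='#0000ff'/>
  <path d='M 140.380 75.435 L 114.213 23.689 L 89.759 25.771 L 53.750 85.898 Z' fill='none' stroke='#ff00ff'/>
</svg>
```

1 u = 1 mm; y_m = 113.941 − y.

[1] `<polygon>` rectangle, #0000ff→score S651 F1253: (9.651,81.127) → (28.731,81.127) → (28.731,45.023) → (9.651,45.023) → (9.651,81.127) (closed)

[2] `<circle>` circle, #0000ff→score S651 F1253: (90.623,23.456) → (86.783,32.725) → (77.514,36.565) → (68.245,32.725) → (64.405,23.456) → (68.245,14.187) → (77.514,10.347) → (86.783,14.187) → (90.623,23.456) (closed)

[3] `<path>` closed polygon, #ff00ff→engrave S300 F4399: (140.380,38.506) → (114.213,90.252) → (89.759,88.170) → (53.750,28.043) → (140.380,38.506) (closed)

G21
G90
G00 X9.651 Y81.127
M3 S651
G1 X28.731 Y81.127 F1253
G1 X28.731 Y45.023
G1 X9.651 Y45.023
G1 X9.651 Y81.127
M5
G00 X90.623 Y23.456
M3 S651
G1 X86.783 Y32.725 F1253
G1 X77.514 Y36.565
G1 X68.245 Y32.725
G1 X64.405 Y23.456
G1 X68.245 Y14.187
G1 X77.514 Y10.347
G1 X86.783 Y14.187
G1 X90.623 Y23.456
M5
G00 X140.380 Y38.506
M3 S300
G1 X114.213 Y90.252 F4399
G1 X89.759 Y88.170
G1 X53.750 Y28.043
G1 X140.380 Y38.506
M5
G00 X0.000 Y0.000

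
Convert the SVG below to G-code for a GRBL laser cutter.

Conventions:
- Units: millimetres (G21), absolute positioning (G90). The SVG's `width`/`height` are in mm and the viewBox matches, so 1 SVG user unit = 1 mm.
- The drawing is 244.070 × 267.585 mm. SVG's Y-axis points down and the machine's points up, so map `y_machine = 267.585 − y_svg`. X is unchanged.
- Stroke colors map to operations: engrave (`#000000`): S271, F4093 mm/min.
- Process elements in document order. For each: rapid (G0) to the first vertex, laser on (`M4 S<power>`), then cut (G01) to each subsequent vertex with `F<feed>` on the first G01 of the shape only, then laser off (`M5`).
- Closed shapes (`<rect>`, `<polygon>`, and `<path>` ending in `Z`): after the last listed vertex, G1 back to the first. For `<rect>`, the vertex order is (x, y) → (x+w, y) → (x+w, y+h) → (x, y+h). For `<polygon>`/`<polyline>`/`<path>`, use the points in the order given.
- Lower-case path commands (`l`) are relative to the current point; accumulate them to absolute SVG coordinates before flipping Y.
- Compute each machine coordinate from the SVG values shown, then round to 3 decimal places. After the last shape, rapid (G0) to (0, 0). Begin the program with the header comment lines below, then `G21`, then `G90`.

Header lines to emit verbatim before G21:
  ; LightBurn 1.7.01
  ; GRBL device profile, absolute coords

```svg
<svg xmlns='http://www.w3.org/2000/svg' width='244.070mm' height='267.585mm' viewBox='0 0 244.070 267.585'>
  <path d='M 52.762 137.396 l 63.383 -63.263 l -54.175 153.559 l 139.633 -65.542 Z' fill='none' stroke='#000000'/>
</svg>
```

Since the viewBox matches the mm dimensions, user units are millimetres directly. The only transform is the Y-flip y_m = 267.585 − y_svg.

Shape 1 is a closed polygon drawn with `<path>`. Its stroke #000000 means engrave at S271, F4093. After flipping Y the toolpath is (52.762,130.189) → (116.145,193.452) → (61.970,39.893) → (201.603,105.435) → (52.762,130.189), returning to the start.

; LightBurn 1.7.01
; GRBL device profile, absolute coords
G21
G90
G0 X52.762 Y130.189
M4 S271
G01 X116.145 Y193.452 F4093
G01 X61.970 Y39.893
G01 X201.603 Y105.435
G01 X52.762 Y130.189
M5
G0 X0.000 Y0.000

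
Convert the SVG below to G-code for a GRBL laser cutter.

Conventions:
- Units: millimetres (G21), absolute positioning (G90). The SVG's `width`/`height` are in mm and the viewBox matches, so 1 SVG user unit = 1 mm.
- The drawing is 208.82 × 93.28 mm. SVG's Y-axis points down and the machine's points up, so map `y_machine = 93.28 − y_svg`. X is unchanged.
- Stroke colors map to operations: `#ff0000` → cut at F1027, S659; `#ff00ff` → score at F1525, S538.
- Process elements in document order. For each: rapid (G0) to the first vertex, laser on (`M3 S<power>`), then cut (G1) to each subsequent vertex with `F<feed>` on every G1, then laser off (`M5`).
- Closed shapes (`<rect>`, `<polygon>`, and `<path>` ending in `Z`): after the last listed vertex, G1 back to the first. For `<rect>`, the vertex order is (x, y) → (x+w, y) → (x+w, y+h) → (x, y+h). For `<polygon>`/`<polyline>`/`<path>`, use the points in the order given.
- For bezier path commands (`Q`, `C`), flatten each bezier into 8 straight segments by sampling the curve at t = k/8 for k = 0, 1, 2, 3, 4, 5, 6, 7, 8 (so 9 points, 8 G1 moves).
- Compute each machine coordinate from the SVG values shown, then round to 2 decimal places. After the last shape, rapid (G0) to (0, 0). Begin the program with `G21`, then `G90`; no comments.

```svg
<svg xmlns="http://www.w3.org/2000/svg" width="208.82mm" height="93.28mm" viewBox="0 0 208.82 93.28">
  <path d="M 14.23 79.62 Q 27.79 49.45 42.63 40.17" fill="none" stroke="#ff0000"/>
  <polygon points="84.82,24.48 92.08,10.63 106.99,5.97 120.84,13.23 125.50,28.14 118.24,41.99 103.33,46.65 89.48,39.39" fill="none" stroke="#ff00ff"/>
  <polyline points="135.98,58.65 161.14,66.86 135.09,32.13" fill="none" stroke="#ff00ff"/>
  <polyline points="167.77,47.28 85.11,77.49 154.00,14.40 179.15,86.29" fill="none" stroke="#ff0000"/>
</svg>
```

G21
G90
G0 X14.23 Y13.66
M3 S659
G1 X17.64 Y20.88 F1027
G1 X21.09 Y27.44 F1027
G1 X24.58 Y33.35 F1027
G1 X28.11 Y38.61 F1027
G1 X31.68 Y43.21 F1027
G1 X35.29 Y47.16 F1027
G1 X38.94 Y50.46 F1027
G1 X42.63 Y53.11 F1027
M5
G0 X84.82 Y68.80
M3 S538
G1 X92.08 Y82.65 F1525
G1 X106.99 Y87.31 F1525
G1 X120.84 Y80.05 F1525
G1 X125.50 Y65.14 F1525
G1 X118.24 Y51.29 F1525
G1 X103.33 Y46.63 F1525
G1 X89.48 Y53.89 F1525
G1 X84.82 Y68.80 F1525
M5
G0 X135.98 Y34.63
M3 S538
G1 X161.14 Y26.42 F1525
G1 X135.09 Y61.15 F1525
M5
G0 X167.77 Y46.00
M3 S659
G1 X85.11 Y15.79 F1027
G1 X154.00 Y78.88 F1027
G1 X179.15 Y6.99 F1027
M5
G0 X0.00 Y0.00

viewBox `0 0 208.82 93.28` with mm width/height → 1 unit = 1 mm. Flip: y_m = 93.28 − y_svg.

**Shape 1** — `<path>` quadratic bezier, stroke `#ff0000` → cut (S659, F1027). Control points (SVG): P0=(14.23,79.62), P1=(27.79,49.45), P2=(42.63,40.17); sampled at t=k/8. Machine vertices: (14.23,13.66) → (17.64,20.88) → (21.09,27.44) → (24.58,33.35) → (28.11,38.61) → (31.68,43.21) → (35.29,47.16) → (38.94,50.46) → (42.63,53.11). Open path.

**Shape 2** — `<polygon>` regular polygon, stroke `#ff00ff` → score (S538, F1525). Machine vertices: (84.82,68.80) → (92.08,82.65) → (106.99,87.31) → (120.84,80.05) → (125.50,65.14) → (118.24,51.29) → (103.33,46.63) → (89.48,53.89) → (84.82,68.80). Closed: final G1 returns to the first vertex.

**Shape 3** — `<polyline>` open polyline, stroke `#ff00ff` → score (S538, F1525). Machine vertices: (135.98,34.63) → (161.14,26.42) → (135.09,61.15). Open path.

**Shape 4** — `<polyline>` open polyline, stroke `#ff0000` → cut (S659, F1027). Machine vertices: (167.77,46.00) → (85.11,15.79) → (154.00,78.88) → (179.15,6.99). Open path.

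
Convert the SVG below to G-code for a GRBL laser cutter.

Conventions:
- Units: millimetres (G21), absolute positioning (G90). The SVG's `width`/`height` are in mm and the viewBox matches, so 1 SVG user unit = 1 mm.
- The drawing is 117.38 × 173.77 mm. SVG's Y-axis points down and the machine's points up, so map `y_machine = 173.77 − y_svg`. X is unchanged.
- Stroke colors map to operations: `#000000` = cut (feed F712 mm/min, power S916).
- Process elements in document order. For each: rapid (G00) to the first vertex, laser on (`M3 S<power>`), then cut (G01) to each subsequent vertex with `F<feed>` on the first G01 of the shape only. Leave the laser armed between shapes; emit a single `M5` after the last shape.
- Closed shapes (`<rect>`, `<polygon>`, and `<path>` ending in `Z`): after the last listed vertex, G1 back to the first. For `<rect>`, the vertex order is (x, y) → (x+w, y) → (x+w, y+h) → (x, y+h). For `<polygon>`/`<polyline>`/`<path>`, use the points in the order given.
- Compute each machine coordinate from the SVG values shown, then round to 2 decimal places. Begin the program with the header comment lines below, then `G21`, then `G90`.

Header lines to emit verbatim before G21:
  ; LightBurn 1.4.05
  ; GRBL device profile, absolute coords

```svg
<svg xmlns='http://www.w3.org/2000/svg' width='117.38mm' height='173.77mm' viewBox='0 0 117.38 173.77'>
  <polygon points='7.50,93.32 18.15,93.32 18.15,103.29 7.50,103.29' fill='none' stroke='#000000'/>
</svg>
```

viewBox `0 0 117.38 173.77` with mm width/height → 1 unit = 1 mm. Flip: y_m = 173.77 − y_svg.

**Shape 1** — `<polygon>` rectangle, stroke `#000000` → cut (S916, F712). Machine vertices: (7.50,80.45) → (18.15,80.45) → (18.15,70.48) → (7.50,70.48) → (7.50,80.45). Closed: final G1 returns to the first vertex.

; LightBurn 1.4.05
; GRBL device profile, absolute coords
G21
G90
G00 X7.50 Y80.45
M3 S916
G01 X18.15 Y80.45 F712
G01 X18.15 Y70.48
G01 X7.50 Y70.48
G01 X7.50 Y80.45
M5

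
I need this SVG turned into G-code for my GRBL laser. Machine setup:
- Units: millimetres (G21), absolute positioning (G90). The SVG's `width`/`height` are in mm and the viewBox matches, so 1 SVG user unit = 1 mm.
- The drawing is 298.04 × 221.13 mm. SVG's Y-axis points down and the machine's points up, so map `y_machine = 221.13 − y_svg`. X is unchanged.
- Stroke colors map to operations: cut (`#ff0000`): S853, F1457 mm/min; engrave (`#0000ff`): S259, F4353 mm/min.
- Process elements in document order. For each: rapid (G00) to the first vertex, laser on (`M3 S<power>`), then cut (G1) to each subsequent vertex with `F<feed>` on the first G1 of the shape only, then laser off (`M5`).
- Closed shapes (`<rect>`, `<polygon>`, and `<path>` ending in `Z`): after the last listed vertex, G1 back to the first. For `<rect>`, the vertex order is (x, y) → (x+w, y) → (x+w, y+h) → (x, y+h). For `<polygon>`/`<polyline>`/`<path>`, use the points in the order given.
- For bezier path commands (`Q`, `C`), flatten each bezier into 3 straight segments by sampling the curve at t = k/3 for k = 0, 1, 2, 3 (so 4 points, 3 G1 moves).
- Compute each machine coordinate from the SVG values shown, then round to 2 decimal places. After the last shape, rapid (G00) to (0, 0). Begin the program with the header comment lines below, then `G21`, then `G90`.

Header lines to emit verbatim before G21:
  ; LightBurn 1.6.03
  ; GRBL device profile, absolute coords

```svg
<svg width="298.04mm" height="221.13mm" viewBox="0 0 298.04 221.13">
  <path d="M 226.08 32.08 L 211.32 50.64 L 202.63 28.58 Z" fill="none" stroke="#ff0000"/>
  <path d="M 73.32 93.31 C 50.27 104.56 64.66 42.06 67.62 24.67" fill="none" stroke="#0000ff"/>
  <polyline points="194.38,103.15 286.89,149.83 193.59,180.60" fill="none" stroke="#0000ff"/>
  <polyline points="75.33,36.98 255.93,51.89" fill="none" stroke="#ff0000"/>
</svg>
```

1 u = 1 mm; y_m = 221.13 − y.

[1] `<path>` regular polygon, #ff0000→cut S853 F1457: (226.08,189.05) → (211.32,170.49) → (202.63,192.55) → (226.08,189.05) (closed)

[2] `<path>` cubic bezier, #0000ff→engrave S259 F4353: (73.32,127.82) → (60.94,136.75) → (62.66,168.44) → (67.62,196.46)

[3] `<polyline>` open polyline, #0000ff→engrave S259 F4353: (194.38,117.98) → (286.89,71.30) → (193.59,40.53)

[4] `<polyline>` line segment, #ff0000→cut S853 F1457: (75.33,184.15) → (255.93,169.24)

; LightBurn 1.6.03
; GRBL device profile, absolute coords
G21
G90
G00 X226.08 Y189.05
M3 S853
G1 X211.32 Y170.49 F1457
G1 X202.63 Y192.55
G1 X226.08 Y189.05
M5
G00 X73.32 Y127.82
M3 S259
G1 X60.94 Y136.75 F4353
G1 X62.66 Y168.44
G1 X67.62 Y196.46
M5
G00 X194.38 Y117.98
M3 S259
G1 X286.89 Y71.30 F4353
G1 X193.59 Y40.53
M5
G00 X75.33 Y184.15
M3 S853
G1 X255.93 Y169.24 F1457
M5
G00 X0.00 Y0.00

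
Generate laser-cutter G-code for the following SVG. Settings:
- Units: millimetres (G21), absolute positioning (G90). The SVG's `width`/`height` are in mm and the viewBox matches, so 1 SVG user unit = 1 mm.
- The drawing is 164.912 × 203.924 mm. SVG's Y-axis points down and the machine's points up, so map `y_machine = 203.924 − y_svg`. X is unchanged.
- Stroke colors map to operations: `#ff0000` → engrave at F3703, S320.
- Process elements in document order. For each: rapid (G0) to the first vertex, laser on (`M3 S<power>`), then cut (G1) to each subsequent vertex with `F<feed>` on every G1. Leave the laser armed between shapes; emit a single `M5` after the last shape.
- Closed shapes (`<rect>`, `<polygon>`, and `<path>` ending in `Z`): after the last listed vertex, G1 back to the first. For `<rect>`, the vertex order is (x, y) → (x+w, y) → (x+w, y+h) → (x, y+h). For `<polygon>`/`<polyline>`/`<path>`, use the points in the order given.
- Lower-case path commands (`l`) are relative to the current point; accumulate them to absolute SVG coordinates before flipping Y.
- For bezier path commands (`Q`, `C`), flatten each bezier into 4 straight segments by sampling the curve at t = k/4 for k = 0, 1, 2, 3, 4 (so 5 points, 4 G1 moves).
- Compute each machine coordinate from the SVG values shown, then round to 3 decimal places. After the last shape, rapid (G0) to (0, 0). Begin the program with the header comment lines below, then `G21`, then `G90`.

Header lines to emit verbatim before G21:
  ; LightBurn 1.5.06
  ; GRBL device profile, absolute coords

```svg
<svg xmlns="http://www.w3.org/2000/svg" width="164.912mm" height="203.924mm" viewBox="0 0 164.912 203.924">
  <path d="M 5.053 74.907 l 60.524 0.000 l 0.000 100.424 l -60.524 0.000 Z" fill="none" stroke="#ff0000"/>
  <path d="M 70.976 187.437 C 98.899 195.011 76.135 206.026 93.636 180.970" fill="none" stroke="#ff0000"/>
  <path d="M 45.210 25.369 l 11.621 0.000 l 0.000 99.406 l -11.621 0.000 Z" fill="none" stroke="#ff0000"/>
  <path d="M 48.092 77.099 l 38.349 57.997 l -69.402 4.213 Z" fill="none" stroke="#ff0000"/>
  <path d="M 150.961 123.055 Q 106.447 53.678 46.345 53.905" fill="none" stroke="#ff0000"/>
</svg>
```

; LightBurn 1.5.06
; GRBL device profile, absolute coords
G21
G90
G0 X5.053 Y129.017
M3 S320
G1 X65.577 Y129.017 F3703
G1 X65.577 Y28.593 F3703
G1 X5.053 Y28.593 F3703
G1 X5.053 Y129.017 F3703
G0 X70.976 Y16.487
M3 S320
G1 X83.836 Y10.779 F3703
G1 X86.214 Y7.484 F3703
G1 X86.639 Y10.308 F3703
G1 X93.636 Y22.954 F3703
G0 X45.210 Y178.555
M3 S320
G1 X56.831 Y178.555 F3703
G1 X56.831 Y79.149 F3703
G1 X45.210 Y79.149 F3703
G1 X45.210 Y178.555 F3703
G0 X48.092 Y126.825
M3 S320
G1 X86.441 Y68.828 F3703
G1 X17.039 Y64.615 F3703
G1 X48.092 Y126.825 F3703
G0 X150.961 Y80.869
M3 S320
G1 X127.730 Y111.207 F3703
G1 X102.550 Y132.845 F3703
G1 X75.422 Y145.782 F3703
G1 X46.345 Y150.019 F3703
M5
G0 X0.000 Y0.000

viewBox `0 0 164.912 203.924` with mm width/height → 1 unit = 1 mm. Flip: y_m = 203.924 − y_svg.

**Shape 1** — `<path>` rectangle, stroke `#ff0000` → engrave (S320, F3703). Machine vertices: (5.053,129.017) → (65.577,129.017) → (65.577,28.593) → (5.053,28.593) → (5.053,129.017). Closed: final G1 returns to the first vertex.

**Shape 2** — `<path>` cubic bezier, stroke `#ff0000` → engrave (S320, F3703). Control points (SVG): P0=(70.976,187.437), P1=(98.899,195.011), P2=(76.135,206.026), P3=(93.636,180.970); sampled at t=k/4. Machine vertices: (70.976,16.487) → (83.836,10.779) → (86.214,7.484) → (86.639,10.308) → (93.636,22.954). Open path.

**Shape 3** — `<path>` rectangle, stroke `#ff0000` → engrave (S320, F3703). Machine vertices: (45.210,178.555) → (56.831,178.555) → (56.831,79.149) → (45.210,79.149) → (45.210,178.555). Closed: final G1 returns to the first vertex.

**Shape 4** — `<path>` regular polygon, stroke `#ff0000` → engrave (S320, F3703). Machine vertices: (48.092,126.825) → (86.441,68.828) → (17.039,64.615) → (48.092,126.825). Closed: final G1 returns to the first vertex.

**Shape 5** — `<path>` quadratic bezier, stroke `#ff0000` → engrave (S320, F3703). Control points (SVG): P0=(150.961,123.055), P1=(106.447,53.678), P2=(46.345,53.905); sampled at t=k/4. Machine vertices: (150.961,80.869) → (127.730,111.207) → (102.550,132.845) → (75.422,145.782) → (46.345,150.019). Open path.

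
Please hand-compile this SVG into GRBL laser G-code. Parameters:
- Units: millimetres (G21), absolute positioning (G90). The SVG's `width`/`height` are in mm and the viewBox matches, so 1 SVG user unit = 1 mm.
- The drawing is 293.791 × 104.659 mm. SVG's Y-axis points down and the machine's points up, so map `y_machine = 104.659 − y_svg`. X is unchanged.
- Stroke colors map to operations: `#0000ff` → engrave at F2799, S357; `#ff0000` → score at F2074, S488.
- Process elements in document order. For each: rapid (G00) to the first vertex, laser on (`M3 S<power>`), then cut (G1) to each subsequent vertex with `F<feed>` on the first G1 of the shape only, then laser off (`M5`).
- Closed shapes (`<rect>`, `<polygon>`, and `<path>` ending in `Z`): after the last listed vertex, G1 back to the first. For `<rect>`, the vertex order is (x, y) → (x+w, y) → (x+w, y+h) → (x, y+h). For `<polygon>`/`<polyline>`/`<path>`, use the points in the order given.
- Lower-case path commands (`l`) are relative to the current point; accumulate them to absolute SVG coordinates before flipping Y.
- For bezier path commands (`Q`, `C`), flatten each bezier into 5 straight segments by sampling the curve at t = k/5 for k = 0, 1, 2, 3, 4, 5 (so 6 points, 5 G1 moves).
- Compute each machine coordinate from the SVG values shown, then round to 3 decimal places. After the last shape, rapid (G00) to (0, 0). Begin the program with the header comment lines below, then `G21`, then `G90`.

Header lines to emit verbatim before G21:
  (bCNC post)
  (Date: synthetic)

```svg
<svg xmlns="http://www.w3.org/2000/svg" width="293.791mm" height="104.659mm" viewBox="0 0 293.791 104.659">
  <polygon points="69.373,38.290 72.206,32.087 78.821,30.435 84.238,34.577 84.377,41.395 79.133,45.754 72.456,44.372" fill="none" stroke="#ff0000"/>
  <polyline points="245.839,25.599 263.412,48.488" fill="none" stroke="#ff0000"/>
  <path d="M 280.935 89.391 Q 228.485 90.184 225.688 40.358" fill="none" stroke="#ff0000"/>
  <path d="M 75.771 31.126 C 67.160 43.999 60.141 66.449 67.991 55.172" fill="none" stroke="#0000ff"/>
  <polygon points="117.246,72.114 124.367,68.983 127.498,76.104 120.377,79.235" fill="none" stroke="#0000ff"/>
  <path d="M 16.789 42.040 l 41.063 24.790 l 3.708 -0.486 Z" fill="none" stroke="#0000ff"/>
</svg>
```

Since the viewBox matches the mm dimensions, user units are millimetres directly. The only transform is the Y-flip y_m = 104.659 − y_svg.

Shape 1 is a regular polygon drawn with `<polygon>`. Its stroke #ff0000 means score at S488, F2074. After flipping Y the toolpath is (69.373,66.369) → (72.206,72.572) → (78.821,74.224) → (84.238,70.082) → (84.377,63.264) → (79.133,58.905) → (72.456,60.287) → (69.373,66.369), returning to the start.

Shape 2 is a line segment drawn with `<polyline>`. Its stroke #ff0000 means score at S488, F2074. After flipping Y the toolpath is (245.839,79.060) → (263.412,56.171).

Shape 3 is a quadratic bezier drawn with `<path>`. Its stroke #ff0000 means score at S488, F2074. After flipping Y the toolpath is (280.935,15.268) → (261.941,16.976) → (246.919,22.733) → (235.870,32.539) → (228.793,46.395) → (225.688,64.301).

Shape 4 is a cubic bezier drawn with `<path>`. Its stroke #0000ff means engrave at S357, F2799. After flipping Y the toolpath is (75.771,73.533) → (70.902,65.006) → (67.052,56.260) → (64.858,49.372) → (64.959,46.422) → (67.991,49.487).

Shape 5 is a regular polygon drawn with `<polygon>`. Its stroke #0000ff means engrave at S357, F2799. After flipping Y the toolpath is (117.246,32.545) → (124.367,35.676) → (127.498,28.555) → (120.377,25.424) → (117.246,32.545), returning to the start.

Shape 6 is a closed polygon drawn with `<path>`. Its stroke #0000ff means engrave at S357, F2799. After flipping Y the toolpath is (16.789,62.619) → (57.852,37.829) → (61.560,38.315) → (16.789,62.619), returning to the start.

(bCNC post)
(Date: synthetic)
G21
G90
G00 X69.373 Y66.369
M3 S488
G1 X72.206 Y72.572 F2074
G1 X78.821 Y74.224
G1 X84.238 Y70.082
G1 X84.377 Y63.264
G1 X79.133 Y58.905
G1 X72.456 Y60.287
G1 X69.373 Y66.369
M5
G00 X245.839 Y79.060
M3 S488
G1 X263.412 Y56.171 F2074
M5
G00 X280.935 Y15.268
M3 S488
G1 X261.941 Y16.976 F2074
G1 X246.919 Y22.733
G1 X235.870 Y32.539
G1 X228.793 Y46.395
G1 X225.688 Y64.301
M5
G00 X75.771 Y73.533
M3 S357
G1 X70.902 Y65.006 F2799
G1 X67.052 Y56.260
G1 X64.858 Y49.372
G1 X64.959 Y46.422
G1 X67.991 Y49.487
M5
G00 X117.246 Y32.545
M3 S357
G1 X124.367 Y35.676 F2799
G1 X127.498 Y28.555
G1 X120.377 Y25.424
G1 X117.246 Y32.545
M5
G00 X16.789 Y62.619
M3 S357
G1 X57.852 Y37.829 F2799
G1 X61.560 Y38.315
G1 X16.789 Y62.619
M5
G00 X0.000 Y0.000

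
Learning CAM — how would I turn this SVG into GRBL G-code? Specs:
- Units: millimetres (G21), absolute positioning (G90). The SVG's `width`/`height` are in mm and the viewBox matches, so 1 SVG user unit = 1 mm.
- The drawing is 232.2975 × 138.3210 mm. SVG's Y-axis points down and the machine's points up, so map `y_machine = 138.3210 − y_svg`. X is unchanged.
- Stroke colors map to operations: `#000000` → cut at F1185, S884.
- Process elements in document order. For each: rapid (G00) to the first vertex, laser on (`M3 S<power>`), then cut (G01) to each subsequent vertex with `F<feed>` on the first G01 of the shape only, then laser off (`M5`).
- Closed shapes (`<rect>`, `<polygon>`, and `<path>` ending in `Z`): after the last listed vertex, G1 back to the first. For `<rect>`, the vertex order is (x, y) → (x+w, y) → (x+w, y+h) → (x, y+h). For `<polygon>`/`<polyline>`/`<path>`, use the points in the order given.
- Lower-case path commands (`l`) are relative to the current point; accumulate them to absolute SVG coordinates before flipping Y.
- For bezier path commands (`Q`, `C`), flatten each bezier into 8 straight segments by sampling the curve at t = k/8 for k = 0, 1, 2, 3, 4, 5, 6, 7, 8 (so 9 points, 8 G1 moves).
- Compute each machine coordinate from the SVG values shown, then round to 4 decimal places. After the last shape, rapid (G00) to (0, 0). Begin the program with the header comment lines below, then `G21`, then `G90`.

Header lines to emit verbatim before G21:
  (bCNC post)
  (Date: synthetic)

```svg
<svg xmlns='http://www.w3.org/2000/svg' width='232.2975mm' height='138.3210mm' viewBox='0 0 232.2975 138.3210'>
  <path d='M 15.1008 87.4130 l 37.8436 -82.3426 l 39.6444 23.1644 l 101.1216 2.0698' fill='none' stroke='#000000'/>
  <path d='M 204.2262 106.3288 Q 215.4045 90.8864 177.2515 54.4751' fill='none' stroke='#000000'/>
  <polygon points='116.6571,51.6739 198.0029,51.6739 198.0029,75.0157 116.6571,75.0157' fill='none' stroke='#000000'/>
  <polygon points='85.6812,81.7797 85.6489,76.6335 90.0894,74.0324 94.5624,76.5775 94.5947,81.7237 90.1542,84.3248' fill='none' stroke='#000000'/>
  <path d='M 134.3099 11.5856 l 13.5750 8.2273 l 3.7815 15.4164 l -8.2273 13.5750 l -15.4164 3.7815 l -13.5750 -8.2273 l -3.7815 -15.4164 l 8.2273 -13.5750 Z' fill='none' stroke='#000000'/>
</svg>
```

(bCNC post)
(Date: synthetic)
G21
G90
G00 X15.1008 Y50.9080
M3 S884
G01 X52.9444 Y133.2506 F1185
G01 X92.5888 Y110.0862
G01 X193.7104 Y108.0164
M5
G00 X204.2262 Y31.9922
M3 S884
G01 X206.2500 Y36.1804 F1185
G01 X206.7321 Y41.0240
G01 X205.6727 Y46.5228
G01 X203.0717 Y52.6768
G01 X198.9290 Y59.4862
G01 X193.2448 Y66.9508
G01 X186.0189 Y75.0707
G01 X177.2515 Y83.8459
M5
G00 X116.6571 Y86.6471
M3 S884
G01 X198.0029 Y86.6471 F1185
G01 X198.0029 Y63.3053
G01 X116.6571 Y63.3053
G01 X116.6571 Y86.6471
M5
G00 X85.6812 Y56.5413
M3 S884
G01 X85.6489 Y61.6875 F1185
G01 X90.0894 Y64.2886
G01 X94.5624 Y61.7435
G01 X94.5947 Y56.5973
G01 X90.1542 Y53.9962
G01 X85.6812 Y56.5413
M5
G00 X134.3099 Y126.7354
M3 S884
G01 X147.8849 Y118.5081 F1185
G01 X151.6664 Y103.0917
G01 X143.4391 Y89.5167
G01 X128.0227 Y85.7352
G01 X114.4477 Y93.9625
G01 X110.6662 Y109.3789
G01 X118.8935 Y122.9539
G01 X134.3099 Y126.7354
M5
G00 X0.0000 Y0.0000

1 u = 1 mm; y_m = 138.3210 − y.

[1] `<path>` open polyline, #000000→cut S884 F1185: (15.1008,50.9080) → (52.9444,133.2506) → (92.5888,110.0862) → (193.7104,108.0164)

[2] `<path>` quadratic bezier, #000000→cut S884 F1185: (204.2262,31.9922) → (206.2500,36.1804) → (206.7321,41.0240) → (205.6727,46.5228) → (203.0717,52.6768) → (198.9290,59.4862) → (193.2448,66.9508) → (186.0189,75.0707) → (177.2515,83.8459)

[3] `<polygon>` rectangle, #000000→cut S884 F1185: (116.6571,86.6471) → (198.0029,86.6471) → (198.0029,63.3053) → (116.6571,63.3053) → (116.6571,86.6471) (closed)

[4] `<polygon>` regular polygon, #000000→cut S884 F1185: (85.6812,56.5413) → (85.6489,61.6875) → (90.0894,64.2886) → (94.5624,61.7435) → (94.5947,56.5973) → (90.1542,53.9962) → (85.6812,56.5413) (closed)

[5] `<path>` regular polygon, #000000→cut S884 F1185: (134.3099,126.7354) → (147.8849,118.5081) → (151.6664,103.0917) → (143.4391,89.5167) → (128.0227,85.7352) → (114.4477,93.9625) → (110.6662,109.3789) → (118.8935,122.9539) → (134.3099,126.7354) (closed)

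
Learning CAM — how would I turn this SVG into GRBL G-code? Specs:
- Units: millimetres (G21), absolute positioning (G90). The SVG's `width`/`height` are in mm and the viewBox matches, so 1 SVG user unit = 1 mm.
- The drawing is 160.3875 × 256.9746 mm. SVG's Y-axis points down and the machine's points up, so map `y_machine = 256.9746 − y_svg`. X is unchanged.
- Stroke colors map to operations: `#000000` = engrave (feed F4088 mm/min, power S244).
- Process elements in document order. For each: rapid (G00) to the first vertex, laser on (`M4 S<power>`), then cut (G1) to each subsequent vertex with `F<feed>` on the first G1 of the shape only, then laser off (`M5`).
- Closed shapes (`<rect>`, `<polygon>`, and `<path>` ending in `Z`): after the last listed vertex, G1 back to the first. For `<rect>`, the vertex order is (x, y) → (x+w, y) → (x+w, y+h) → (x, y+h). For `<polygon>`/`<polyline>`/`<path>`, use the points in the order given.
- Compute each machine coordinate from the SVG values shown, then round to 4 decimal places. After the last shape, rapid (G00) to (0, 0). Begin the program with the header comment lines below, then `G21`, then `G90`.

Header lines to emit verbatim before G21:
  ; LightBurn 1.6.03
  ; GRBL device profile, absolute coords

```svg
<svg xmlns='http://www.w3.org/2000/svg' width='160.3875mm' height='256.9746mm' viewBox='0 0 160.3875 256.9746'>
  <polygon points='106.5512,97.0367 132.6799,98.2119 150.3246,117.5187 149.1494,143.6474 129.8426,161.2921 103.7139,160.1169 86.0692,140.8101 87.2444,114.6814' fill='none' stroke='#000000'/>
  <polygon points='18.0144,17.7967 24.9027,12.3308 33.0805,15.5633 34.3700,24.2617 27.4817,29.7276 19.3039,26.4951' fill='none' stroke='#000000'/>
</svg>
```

; LightBurn 1.6.03
; GRBL device profile, absolute coords
G21
G90
G00 X106.5512 Y159.9379
M4 S244
G1 X132.6799 Y158.7627 F4088
G1 X150.3246 Y139.4559
G1 X149.1494 Y113.3272
G1 X129.8426 Y95.6825
G1 X103.7139 Y96.8577
G1 X86.0692 Y116.1645
G1 X87.2444 Y142.2932
G1 X106.5512 Y159.9379
M5
G00 X18.0144 Y239.1779
M4 S244
G1 X24.9027 Y244.6438 F4088
G1 X33.0805 Y241.4113
G1 X34.3700 Y232.7129
G1 X27.4817 Y227.2470
G1 X19.3039 Y230.4795
G1 X18.0144 Y239.1779
M5
G00 X0.0000 Y0.0000

Since the viewBox matches the mm dimensions, user units are millimetres directly. The only transform is the Y-flip y_m = 256.9746 − y_svg.

Shape 1 is a regular polygon drawn with `<polygon>`. Its stroke #000000 means engrave at S244, F4088. After flipping Y the toolpath is (106.5512,159.9379) → (132.6799,158.7627) → (150.3246,139.4559) → (149.1494,113.3272) → (129.8426,95.6825) → (103.7139,96.8577) → (86.0692,116.1645) → (87.2444,142.2932) → (106.5512,159.9379), returning to the start.

Shape 2 is a regular polygon drawn with `<polygon>`. Its stroke #000000 means engrave at S244, F4088. After flipping Y the toolpath is (18.0144,239.1779) → (24.9027,244.6438) → (33.0805,241.4113) → (34.3700,232.7129) → (27.4817,227.2470) → (19.3039,230.4795) → (18.0144,239.1779), returning to the start.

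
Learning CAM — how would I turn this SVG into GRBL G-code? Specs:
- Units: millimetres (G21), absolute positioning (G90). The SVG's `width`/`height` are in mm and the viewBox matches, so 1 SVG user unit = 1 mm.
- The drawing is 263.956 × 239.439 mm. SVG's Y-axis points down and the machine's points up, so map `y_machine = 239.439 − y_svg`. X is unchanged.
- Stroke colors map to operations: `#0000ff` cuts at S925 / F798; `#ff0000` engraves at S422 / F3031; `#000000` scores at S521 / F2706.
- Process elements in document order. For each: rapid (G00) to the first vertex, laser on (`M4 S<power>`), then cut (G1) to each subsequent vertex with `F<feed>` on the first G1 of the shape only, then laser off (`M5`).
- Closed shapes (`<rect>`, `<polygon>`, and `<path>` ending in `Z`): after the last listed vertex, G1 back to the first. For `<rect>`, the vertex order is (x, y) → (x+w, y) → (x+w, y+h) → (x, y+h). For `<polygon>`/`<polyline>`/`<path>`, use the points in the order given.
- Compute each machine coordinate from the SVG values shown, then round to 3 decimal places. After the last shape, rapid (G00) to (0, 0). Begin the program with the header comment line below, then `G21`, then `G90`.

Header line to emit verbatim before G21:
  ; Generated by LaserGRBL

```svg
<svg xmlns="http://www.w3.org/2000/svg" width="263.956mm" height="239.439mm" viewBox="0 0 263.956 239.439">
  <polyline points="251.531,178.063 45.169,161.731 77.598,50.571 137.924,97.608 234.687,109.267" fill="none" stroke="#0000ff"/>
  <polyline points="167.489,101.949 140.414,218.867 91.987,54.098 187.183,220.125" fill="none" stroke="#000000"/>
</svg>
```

; Generated by LaserGRBL
G21
G90
G00 X251.531 Y61.376
M4 S925
G1 X45.169 Y77.708 F798
G1 X77.598 Y188.868
G1 X137.924 Y141.831
G1 X234.687 Y130.172
M5
G00 X167.489 Y137.490
M4 S521
G1 X140.414 Y20.572 F2706
G1 X91.987 Y185.341
G1 X187.183 Y19.314
M5
G00 X0.000 Y0.000

Since the viewBox matches the mm dimensions, user units are millimetres directly. The only transform is the Y-flip y_m = 239.439 − y_svg.

Shape 1 is a open polyline drawn with `<polyline>`. Its stroke #0000ff means cut at S925, F798. After flipping Y the toolpath is (251.531,61.376) → (45.169,77.708) → (77.598,188.868) → (137.924,141.831) → (234.687,130.172).

Shape 2 is a open polyline drawn with `<polyline>`. Its stroke #000000 means score at S521, F2706. After flipping Y the toolpath is (167.489,137.490) → (140.414,20.572) → (91.987,185.341) → (187.183,19.314).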